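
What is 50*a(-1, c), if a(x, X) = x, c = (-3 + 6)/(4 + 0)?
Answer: -50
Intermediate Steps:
c = ¾ (c = 3/4 = 3*(¼) = ¾ ≈ 0.75000)
50*a(-1, c) = 50*(-1) = -50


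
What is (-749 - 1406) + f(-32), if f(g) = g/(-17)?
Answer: -36603/17 ≈ -2153.1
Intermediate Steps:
f(g) = -g/17 (f(g) = g*(-1/17) = -g/17)
(-749 - 1406) + f(-32) = (-749 - 1406) - 1/17*(-32) = -2155 + 32/17 = -36603/17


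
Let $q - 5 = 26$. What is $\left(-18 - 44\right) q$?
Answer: $-1922$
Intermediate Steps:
$q = 31$ ($q = 5 + 26 = 31$)
$\left(-18 - 44\right) q = \left(-18 - 44\right) 31 = \left(-62\right) 31 = -1922$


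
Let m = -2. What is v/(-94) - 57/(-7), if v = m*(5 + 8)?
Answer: 2770/329 ≈ 8.4194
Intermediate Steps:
v = -26 (v = -2*(5 + 8) = -2*13 = -26)
v/(-94) - 57/(-7) = -26/(-94) - 57/(-7) = -26*(-1/94) - 57*(-⅐) = 13/47 + 57/7 = 2770/329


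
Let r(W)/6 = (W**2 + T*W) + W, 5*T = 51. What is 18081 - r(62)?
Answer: -45747/5 ≈ -9149.4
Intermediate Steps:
T = 51/5 (T = (1/5)*51 = 51/5 ≈ 10.200)
r(W) = 6*W**2 + 336*W/5 (r(W) = 6*((W**2 + 51*W/5) + W) = 6*(W**2 + 56*W/5) = 6*W**2 + 336*W/5)
18081 - r(62) = 18081 - 6*62*(56 + 5*62)/5 = 18081 - 6*62*(56 + 310)/5 = 18081 - 6*62*366/5 = 18081 - 1*136152/5 = 18081 - 136152/5 = -45747/5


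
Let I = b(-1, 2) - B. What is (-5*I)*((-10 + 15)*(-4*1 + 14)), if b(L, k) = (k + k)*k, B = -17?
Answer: -6250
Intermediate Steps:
b(L, k) = 2*k**2 (b(L, k) = (2*k)*k = 2*k**2)
I = 25 (I = 2*2**2 - 1*(-17) = 2*4 + 17 = 8 + 17 = 25)
(-5*I)*((-10 + 15)*(-4*1 + 14)) = (-5*25)*((-10 + 15)*(-4*1 + 14)) = -625*(-4 + 14) = -625*10 = -125*50 = -6250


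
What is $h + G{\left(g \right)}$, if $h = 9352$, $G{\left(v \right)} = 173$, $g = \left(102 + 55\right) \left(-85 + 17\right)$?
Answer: $9525$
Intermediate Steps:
$g = -10676$ ($g = 157 \left(-68\right) = -10676$)
$h + G{\left(g \right)} = 9352 + 173 = 9525$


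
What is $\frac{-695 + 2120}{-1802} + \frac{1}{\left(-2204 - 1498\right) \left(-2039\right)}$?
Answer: $- \frac{2689109212}{3400544289} \approx -0.79079$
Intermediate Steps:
$\frac{-695 + 2120}{-1802} + \frac{1}{\left(-2204 - 1498\right) \left(-2039\right)} = 1425 \left(- \frac{1}{1802}\right) + \frac{1}{-3702} \left(- \frac{1}{2039}\right) = - \frac{1425}{1802} - - \frac{1}{7548378} = - \frac{1425}{1802} + \frac{1}{7548378} = - \frac{2689109212}{3400544289}$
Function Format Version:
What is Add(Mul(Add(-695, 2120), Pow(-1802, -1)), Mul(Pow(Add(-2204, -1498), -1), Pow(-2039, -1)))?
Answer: Rational(-2689109212, 3400544289) ≈ -0.79079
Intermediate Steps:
Add(Mul(Add(-695, 2120), Pow(-1802, -1)), Mul(Pow(Add(-2204, -1498), -1), Pow(-2039, -1))) = Add(Mul(1425, Rational(-1, 1802)), Mul(Pow(-3702, -1), Rational(-1, 2039))) = Add(Rational(-1425, 1802), Mul(Rational(-1, 3702), Rational(-1, 2039))) = Add(Rational(-1425, 1802), Rational(1, 7548378)) = Rational(-2689109212, 3400544289)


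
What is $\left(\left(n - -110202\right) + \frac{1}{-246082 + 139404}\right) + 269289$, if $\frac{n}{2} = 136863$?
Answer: $\frac{69683883125}{106678} \approx 6.5322 \cdot 10^{5}$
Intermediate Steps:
$n = 273726$ ($n = 2 \cdot 136863 = 273726$)
$\left(\left(n - -110202\right) + \frac{1}{-246082 + 139404}\right) + 269289 = \left(\left(273726 - -110202\right) + \frac{1}{-246082 + 139404}\right) + 269289 = \left(\left(273726 + 110202\right) + \frac{1}{-106678}\right) + 269289 = \left(383928 - \frac{1}{106678}\right) + 269289 = \frac{40956671183}{106678} + 269289 = \frac{69683883125}{106678}$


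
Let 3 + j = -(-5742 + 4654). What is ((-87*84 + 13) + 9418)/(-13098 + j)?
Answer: -2123/12013 ≈ -0.17673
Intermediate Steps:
j = 1085 (j = -3 - (-5742 + 4654) = -3 - 1*(-1088) = -3 + 1088 = 1085)
((-87*84 + 13) + 9418)/(-13098 + j) = ((-87*84 + 13) + 9418)/(-13098 + 1085) = ((-7308 + 13) + 9418)/(-12013) = (-7295 + 9418)*(-1/12013) = 2123*(-1/12013) = -2123/12013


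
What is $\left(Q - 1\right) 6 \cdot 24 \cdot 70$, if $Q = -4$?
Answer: $-50400$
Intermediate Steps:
$\left(Q - 1\right) 6 \cdot 24 \cdot 70 = \left(-4 - 1\right) 6 \cdot 24 \cdot 70 = \left(-5\right) 6 \cdot 24 \cdot 70 = \left(-30\right) 24 \cdot 70 = \left(-720\right) 70 = -50400$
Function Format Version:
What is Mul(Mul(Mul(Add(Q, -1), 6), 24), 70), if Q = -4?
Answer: -50400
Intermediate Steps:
Mul(Mul(Mul(Add(Q, -1), 6), 24), 70) = Mul(Mul(Mul(Add(-4, -1), 6), 24), 70) = Mul(Mul(Mul(-5, 6), 24), 70) = Mul(Mul(-30, 24), 70) = Mul(-720, 70) = -50400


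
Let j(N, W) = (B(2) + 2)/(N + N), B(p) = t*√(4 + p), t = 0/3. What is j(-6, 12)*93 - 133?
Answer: -297/2 ≈ -148.50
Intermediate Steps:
t = 0 (t = 0*(⅓) = 0)
B(p) = 0 (B(p) = 0*√(4 + p) = 0)
j(N, W) = 1/N (j(N, W) = (0 + 2)/(N + N) = 2/((2*N)) = 2*(1/(2*N)) = 1/N)
j(-6, 12)*93 - 133 = 93/(-6) - 133 = -⅙*93 - 133 = -31/2 - 133 = -297/2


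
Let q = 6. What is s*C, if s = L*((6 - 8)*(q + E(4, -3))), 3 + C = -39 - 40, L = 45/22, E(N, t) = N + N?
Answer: 51660/11 ≈ 4696.4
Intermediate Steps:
E(N, t) = 2*N
L = 45/22 (L = 45*(1/22) = 45/22 ≈ 2.0455)
C = -82 (C = -3 + (-39 - 40) = -3 - 79 = -82)
s = -630/11 (s = 45*((6 - 8)*(6 + 2*4))/22 = 45*(-2*(6 + 8))/22 = 45*(-2*14)/22 = (45/22)*(-28) = -630/11 ≈ -57.273)
s*C = -630/11*(-82) = 51660/11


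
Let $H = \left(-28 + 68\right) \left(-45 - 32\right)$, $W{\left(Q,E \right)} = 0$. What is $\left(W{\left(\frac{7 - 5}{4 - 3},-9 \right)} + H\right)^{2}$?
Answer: $9486400$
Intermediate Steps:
$H = -3080$ ($H = 40 \left(-77\right) = -3080$)
$\left(W{\left(\frac{7 - 5}{4 - 3},-9 \right)} + H\right)^{2} = \left(0 - 3080\right)^{2} = \left(-3080\right)^{2} = 9486400$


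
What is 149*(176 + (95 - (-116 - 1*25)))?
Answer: 61388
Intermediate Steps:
149*(176 + (95 - (-116 - 1*25))) = 149*(176 + (95 - (-116 - 25))) = 149*(176 + (95 - 1*(-141))) = 149*(176 + (95 + 141)) = 149*(176 + 236) = 149*412 = 61388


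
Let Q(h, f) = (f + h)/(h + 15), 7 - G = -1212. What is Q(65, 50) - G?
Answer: -19481/16 ≈ -1217.6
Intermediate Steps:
G = 1219 (G = 7 - 1*(-1212) = 7 + 1212 = 1219)
Q(h, f) = (f + h)/(15 + h)
Q(65, 50) - G = (50 + 65)/(15 + 65) - 1*1219 = 115/80 - 1219 = (1/80)*115 - 1219 = 23/16 - 1219 = -19481/16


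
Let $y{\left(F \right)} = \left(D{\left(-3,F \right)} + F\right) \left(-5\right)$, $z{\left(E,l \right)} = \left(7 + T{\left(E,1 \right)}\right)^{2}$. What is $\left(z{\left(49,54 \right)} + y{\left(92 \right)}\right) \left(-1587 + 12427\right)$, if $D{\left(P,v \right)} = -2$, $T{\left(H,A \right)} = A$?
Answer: $-4184240$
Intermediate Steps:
$z{\left(E,l \right)} = 64$ ($z{\left(E,l \right)} = \left(7 + 1\right)^{2} = 8^{2} = 64$)
$y{\left(F \right)} = 10 - 5 F$ ($y{\left(F \right)} = \left(-2 + F\right) \left(-5\right) = 10 - 5 F$)
$\left(z{\left(49,54 \right)} + y{\left(92 \right)}\right) \left(-1587 + 12427\right) = \left(64 + \left(10 - 460\right)\right) \left(-1587 + 12427\right) = \left(64 + \left(10 - 460\right)\right) 10840 = \left(64 - 450\right) 10840 = \left(-386\right) 10840 = -4184240$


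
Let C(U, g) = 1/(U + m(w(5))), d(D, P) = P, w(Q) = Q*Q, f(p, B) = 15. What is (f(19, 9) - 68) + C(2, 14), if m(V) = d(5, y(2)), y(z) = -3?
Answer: -54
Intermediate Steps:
w(Q) = Q²
m(V) = -3
C(U, g) = 1/(-3 + U) (C(U, g) = 1/(U - 3) = 1/(-3 + U))
(f(19, 9) - 68) + C(2, 14) = (15 - 68) + 1/(-3 + 2) = -53 + 1/(-1) = -53 - 1 = -54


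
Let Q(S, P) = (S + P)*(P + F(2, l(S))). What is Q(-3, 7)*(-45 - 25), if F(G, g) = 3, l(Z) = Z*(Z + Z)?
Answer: -2800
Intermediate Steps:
l(Z) = 2*Z**2 (l(Z) = Z*(2*Z) = 2*Z**2)
Q(S, P) = (3 + P)*(P + S) (Q(S, P) = (S + P)*(P + 3) = (P + S)*(3 + P) = (3 + P)*(P + S))
Q(-3, 7)*(-45 - 25) = (7**2 + 3*7 + 3*(-3) + 7*(-3))*(-45 - 25) = (49 + 21 - 9 - 21)*(-70) = 40*(-70) = -2800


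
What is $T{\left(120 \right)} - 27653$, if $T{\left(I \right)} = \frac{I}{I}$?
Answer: $-27652$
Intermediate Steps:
$T{\left(I \right)} = 1$
$T{\left(120 \right)} - 27653 = 1 - 27653 = -27652$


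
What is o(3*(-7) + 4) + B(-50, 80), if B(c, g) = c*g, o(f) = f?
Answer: -4017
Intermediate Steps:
o(3*(-7) + 4) + B(-50, 80) = (3*(-7) + 4) - 50*80 = (-21 + 4) - 4000 = -17 - 4000 = -4017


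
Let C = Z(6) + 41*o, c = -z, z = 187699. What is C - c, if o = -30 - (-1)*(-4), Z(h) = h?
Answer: 186311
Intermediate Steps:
o = -34 (o = -30 - 1*4 = -30 - 4 = -34)
c = -187699 (c = -1*187699 = -187699)
C = -1388 (C = 6 + 41*(-34) = 6 - 1394 = -1388)
C - c = -1388 - 1*(-187699) = -1388 + 187699 = 186311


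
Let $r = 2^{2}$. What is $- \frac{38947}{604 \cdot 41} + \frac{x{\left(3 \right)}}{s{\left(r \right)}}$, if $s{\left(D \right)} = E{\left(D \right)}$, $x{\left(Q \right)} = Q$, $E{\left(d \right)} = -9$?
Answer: $- \frac{141605}{74292} \approx -1.9061$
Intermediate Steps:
$r = 4$
$s{\left(D \right)} = -9$
$- \frac{38947}{604 \cdot 41} + \frac{x{\left(3 \right)}}{s{\left(r \right)}} = - \frac{38947}{604 \cdot 41} + \frac{3}{-9} = - \frac{38947}{24764} + 3 \left(- \frac{1}{9}\right) = \left(-38947\right) \frac{1}{24764} - \frac{1}{3} = - \frac{38947}{24764} - \frac{1}{3} = - \frac{141605}{74292}$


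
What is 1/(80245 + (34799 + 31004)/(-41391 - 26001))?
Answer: 67392/5407805237 ≈ 1.2462e-5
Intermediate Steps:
1/(80245 + (34799 + 31004)/(-41391 - 26001)) = 1/(80245 + 65803/(-67392)) = 1/(80245 + 65803*(-1/67392)) = 1/(80245 - 65803/67392) = 1/(5407805237/67392) = 67392/5407805237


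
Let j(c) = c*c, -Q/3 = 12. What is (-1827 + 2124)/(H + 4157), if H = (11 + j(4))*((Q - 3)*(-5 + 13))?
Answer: -297/4267 ≈ -0.069604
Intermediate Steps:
Q = -36 (Q = -3*12 = -36)
j(c) = c²
H = -8424 (H = (11 + 4²)*((-36 - 3)*(-5 + 13)) = (11 + 16)*(-39*8) = 27*(-312) = -8424)
(-1827 + 2124)/(H + 4157) = (-1827 + 2124)/(-8424 + 4157) = 297/(-4267) = 297*(-1/4267) = -297/4267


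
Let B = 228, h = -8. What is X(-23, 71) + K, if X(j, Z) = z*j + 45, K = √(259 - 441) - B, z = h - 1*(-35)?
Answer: -804 + I*√182 ≈ -804.0 + 13.491*I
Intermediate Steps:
z = 27 (z = -8 - 1*(-35) = -8 + 35 = 27)
K = -228 + I*√182 (K = √(259 - 441) - 1*228 = √(-182) - 228 = I*√182 - 228 = -228 + I*√182 ≈ -228.0 + 13.491*I)
X(j, Z) = 45 + 27*j (X(j, Z) = 27*j + 45 = 45 + 27*j)
X(-23, 71) + K = (45 + 27*(-23)) + (-228 + I*√182) = (45 - 621) + (-228 + I*√182) = -576 + (-228 + I*√182) = -804 + I*√182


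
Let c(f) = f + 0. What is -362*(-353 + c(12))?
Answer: 123442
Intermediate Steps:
c(f) = f
-362*(-353 + c(12)) = -362*(-353 + 12) = -362*(-341) = 123442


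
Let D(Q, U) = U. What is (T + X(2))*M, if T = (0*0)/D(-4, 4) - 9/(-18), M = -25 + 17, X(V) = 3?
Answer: -28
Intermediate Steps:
M = -8
T = ½ (T = (0*0)/4 - 9/(-18) = 0*(¼) - 9*(-1/18) = 0 + ½ = ½ ≈ 0.50000)
(T + X(2))*M = (½ + 3)*(-8) = (7/2)*(-8) = -28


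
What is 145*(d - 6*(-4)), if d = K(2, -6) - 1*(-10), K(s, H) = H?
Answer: 4060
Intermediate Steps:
d = 4 (d = -6 - 1*(-10) = -6 + 10 = 4)
145*(d - 6*(-4)) = 145*(4 - 6*(-4)) = 145*(4 + 24) = 145*28 = 4060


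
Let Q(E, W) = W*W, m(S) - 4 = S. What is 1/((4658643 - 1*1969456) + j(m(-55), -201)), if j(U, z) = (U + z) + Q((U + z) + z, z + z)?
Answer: 1/2850539 ≈ 3.5081e-7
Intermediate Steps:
m(S) = 4 + S
Q(E, W) = W**2
j(U, z) = U + z + 4*z**2 (j(U, z) = (U + z) + (z + z)**2 = (U + z) + (2*z)**2 = (U + z) + 4*z**2 = U + z + 4*z**2)
1/((4658643 - 1*1969456) + j(m(-55), -201)) = 1/((4658643 - 1*1969456) + ((4 - 55) - 201 + 4*(-201)**2)) = 1/((4658643 - 1969456) + (-51 - 201 + 4*40401)) = 1/(2689187 + (-51 - 201 + 161604)) = 1/(2689187 + 161352) = 1/2850539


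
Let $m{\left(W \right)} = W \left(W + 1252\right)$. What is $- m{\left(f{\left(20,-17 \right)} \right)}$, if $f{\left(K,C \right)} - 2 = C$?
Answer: $18555$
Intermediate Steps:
$f{\left(K,C \right)} = 2 + C$
$m{\left(W \right)} = W \left(1252 + W\right)$
$- m{\left(f{\left(20,-17 \right)} \right)} = - \left(2 - 17\right) \left(1252 + \left(2 - 17\right)\right) = - \left(-15\right) \left(1252 - 15\right) = - \left(-15\right) 1237 = \left(-1\right) \left(-18555\right) = 18555$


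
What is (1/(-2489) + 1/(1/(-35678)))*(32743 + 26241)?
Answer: -5237929196312/2489 ≈ -2.1044e+9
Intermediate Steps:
(1/(-2489) + 1/(1/(-35678)))*(32743 + 26241) = (-1/2489 + 1/(-1/35678))*58984 = (-1/2489 - 35678)*58984 = -88802543/2489*58984 = -5237929196312/2489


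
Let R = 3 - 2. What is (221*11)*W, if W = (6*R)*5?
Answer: 72930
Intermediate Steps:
R = 1
W = 30 (W = (6*1)*5 = 6*5 = 30)
(221*11)*W = (221*11)*30 = 2431*30 = 72930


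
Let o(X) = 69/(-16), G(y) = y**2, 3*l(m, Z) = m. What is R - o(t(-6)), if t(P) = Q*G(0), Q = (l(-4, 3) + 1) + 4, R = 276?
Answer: 4485/16 ≈ 280.31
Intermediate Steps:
l(m, Z) = m/3
Q = 11/3 (Q = ((1/3)*(-4) + 1) + 4 = (-4/3 + 1) + 4 = -1/3 + 4 = 11/3 ≈ 3.6667)
t(P) = 0 (t(P) = (11/3)*0**2 = (11/3)*0 = 0)
o(X) = -69/16 (o(X) = 69*(-1/16) = -69/16)
R - o(t(-6)) = 276 - 1*(-69/16) = 276 + 69/16 = 4485/16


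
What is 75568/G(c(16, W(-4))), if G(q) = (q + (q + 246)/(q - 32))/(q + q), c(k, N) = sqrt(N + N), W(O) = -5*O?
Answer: -1067020160/10839 - 597894016*sqrt(10)/10839 ≈ -2.7288e+5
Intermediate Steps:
c(k, N) = sqrt(2)*sqrt(N) (c(k, N) = sqrt(2*N) = sqrt(2)*sqrt(N))
G(q) = (q + (246 + q)/(-32 + q))/(2*q) (G(q) = (q + (246 + q)/(-32 + q))/((2*q)) = (q + (246 + q)/(-32 + q))*(1/(2*q)) = (q + (246 + q)/(-32 + q))/(2*q))
75568/G(c(16, W(-4))) = 75568/(((246 + (sqrt(2)*sqrt(-5*(-4)))**2 - 31*sqrt(2)*sqrt(-5*(-4)))/(2*((sqrt(2)*sqrt(-5*(-4))))*(-32 + sqrt(2)*sqrt(-5*(-4)))))) = 75568/(((246 + (sqrt(2)*sqrt(20))**2 - 31*sqrt(2)*sqrt(20))/(2*((sqrt(2)*sqrt(20)))*(-32 + sqrt(2)*sqrt(20))))) = 75568/(((246 + (sqrt(2)*(2*sqrt(5)))**2 - 31*sqrt(2)*2*sqrt(5))/(2*((sqrt(2)*(2*sqrt(5))))*(-32 + sqrt(2)*(2*sqrt(5)))))) = 75568/(((246 + (2*sqrt(10))**2 - 62*sqrt(10))/(2*((2*sqrt(10)))*(-32 + 2*sqrt(10))))) = 75568/(((sqrt(10)/20)*(246 + 40 - 62*sqrt(10))/(2*(-32 + 2*sqrt(10))))) = 75568/(((sqrt(10)/20)*(286 - 62*sqrt(10))/(2*(-32 + 2*sqrt(10))))) = 75568/((sqrt(10)*(286 - 62*sqrt(10))/(40*(-32 + 2*sqrt(10))))) = 75568*(4*sqrt(10)*(-32 + 2*sqrt(10))/(286 - 62*sqrt(10))) = 302272*sqrt(10)*(-32 + 2*sqrt(10))/(286 - 62*sqrt(10))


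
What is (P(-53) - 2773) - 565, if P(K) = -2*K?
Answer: -3232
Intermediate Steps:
(P(-53) - 2773) - 565 = (-2*(-53) - 2773) - 565 = (106 - 2773) - 565 = -2667 - 565 = -3232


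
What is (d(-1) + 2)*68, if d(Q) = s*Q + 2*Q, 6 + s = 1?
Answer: 340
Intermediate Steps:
s = -5 (s = -6 + 1 = -5)
d(Q) = -3*Q (d(Q) = -5*Q + 2*Q = -3*Q)
(d(-1) + 2)*68 = (-3*(-1) + 2)*68 = (3 + 2)*68 = 5*68 = 340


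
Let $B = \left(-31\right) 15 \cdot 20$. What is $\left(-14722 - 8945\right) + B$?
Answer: $-32967$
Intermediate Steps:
$B = -9300$ ($B = \left(-465\right) 20 = -9300$)
$\left(-14722 - 8945\right) + B = \left(-14722 - 8945\right) - 9300 = -23667 - 9300 = -32967$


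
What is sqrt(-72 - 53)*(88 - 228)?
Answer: -700*I*sqrt(5) ≈ -1565.2*I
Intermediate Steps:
sqrt(-72 - 53)*(88 - 228) = sqrt(-125)*(-140) = (5*I*sqrt(5))*(-140) = -700*I*sqrt(5)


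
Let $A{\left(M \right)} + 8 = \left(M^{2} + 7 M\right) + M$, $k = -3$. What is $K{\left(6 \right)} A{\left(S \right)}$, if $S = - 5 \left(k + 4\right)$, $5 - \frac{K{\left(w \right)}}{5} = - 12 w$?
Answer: $-8855$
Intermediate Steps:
$K{\left(w \right)} = 25 + 60 w$ ($K{\left(w \right)} = 25 - 5 \left(- 12 w\right) = 25 + 60 w$)
$S = -5$ ($S = - 5 \left(-3 + 4\right) = \left(-5\right) 1 = -5$)
$A{\left(M \right)} = -8 + M^{2} + 8 M$ ($A{\left(M \right)} = -8 + \left(\left(M^{2} + 7 M\right) + M\right) = -8 + \left(M^{2} + 8 M\right) = -8 + M^{2} + 8 M$)
$K{\left(6 \right)} A{\left(S \right)} = \left(25 + 60 \cdot 6\right) \left(-8 + \left(-5\right)^{2} + 8 \left(-5\right)\right) = \left(25 + 360\right) \left(-8 + 25 - 40\right) = 385 \left(-23\right) = -8855$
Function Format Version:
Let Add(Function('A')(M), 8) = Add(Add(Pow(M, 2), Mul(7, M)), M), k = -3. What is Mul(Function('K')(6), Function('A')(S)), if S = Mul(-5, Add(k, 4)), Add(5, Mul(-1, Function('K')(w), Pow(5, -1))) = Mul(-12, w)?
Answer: -8855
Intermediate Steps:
Function('K')(w) = Add(25, Mul(60, w)) (Function('K')(w) = Add(25, Mul(-5, Mul(-12, w))) = Add(25, Mul(60, w)))
S = -5 (S = Mul(-5, Add(-3, 4)) = Mul(-5, 1) = -5)
Function('A')(M) = Add(-8, Pow(M, 2), Mul(8, M)) (Function('A')(M) = Add(-8, Add(Add(Pow(M, 2), Mul(7, M)), M)) = Add(-8, Add(Pow(M, 2), Mul(8, M))) = Add(-8, Pow(M, 2), Mul(8, M)))
Mul(Function('K')(6), Function('A')(S)) = Mul(Add(25, Mul(60, 6)), Add(-8, Pow(-5, 2), Mul(8, -5))) = Mul(Add(25, 360), Add(-8, 25, -40)) = Mul(385, -23) = -8855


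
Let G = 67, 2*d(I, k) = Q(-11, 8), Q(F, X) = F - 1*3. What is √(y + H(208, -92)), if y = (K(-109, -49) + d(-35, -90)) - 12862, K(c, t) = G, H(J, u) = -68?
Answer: 3*I*√1430 ≈ 113.45*I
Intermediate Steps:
Q(F, X) = -3 + F (Q(F, X) = F - 3 = -3 + F)
d(I, k) = -7 (d(I, k) = (-3 - 11)/2 = (½)*(-14) = -7)
K(c, t) = 67
y = -12802 (y = (67 - 7) - 12862 = 60 - 12862 = -12802)
√(y + H(208, -92)) = √(-12802 - 68) = √(-12870) = 3*I*√1430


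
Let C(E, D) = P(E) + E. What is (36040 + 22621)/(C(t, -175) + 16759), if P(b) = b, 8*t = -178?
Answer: 117322/33429 ≈ 3.5096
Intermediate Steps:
t = -89/4 (t = (⅛)*(-178) = -89/4 ≈ -22.250)
C(E, D) = 2*E (C(E, D) = E + E = 2*E)
(36040 + 22621)/(C(t, -175) + 16759) = (36040 + 22621)/(2*(-89/4) + 16759) = 58661/(-89/2 + 16759) = 58661/(33429/2) = 58661*(2/33429) = 117322/33429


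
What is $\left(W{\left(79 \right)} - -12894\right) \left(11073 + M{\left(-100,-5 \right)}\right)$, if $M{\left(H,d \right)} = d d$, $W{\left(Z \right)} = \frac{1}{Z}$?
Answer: $\frac{11304722446}{79} \approx 1.431 \cdot 10^{8}$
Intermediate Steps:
$M{\left(H,d \right)} = d^{2}$
$\left(W{\left(79 \right)} - -12894\right) \left(11073 + M{\left(-100,-5 \right)}\right) = \left(\frac{1}{79} - -12894\right) \left(11073 + \left(-5\right)^{2}\right) = \left(\frac{1}{79} + 12894\right) \left(11073 + 25\right) = \frac{1018627}{79} \cdot 11098 = \frac{11304722446}{79}$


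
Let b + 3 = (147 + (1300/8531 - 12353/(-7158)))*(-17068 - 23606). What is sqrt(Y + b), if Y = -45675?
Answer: I*sqrt(631963961874746078135)/10177483 ≈ 2470.1*I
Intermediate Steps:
b = -61629470899820/10177483 (b = -3 + (147 + (1300/8531 - 12353/(-7158)))*(-17068 - 23606) = -3 + (147 + (1300*(1/8531) - 12353*(-1/7158)))*(-40674) = -3 + (147 + (1300/8531 + 12353/7158))*(-40674) = -3 + (147 + 114688843/61064898)*(-40674) = -3 + (9091228849/61064898)*(-40674) = -3 - 61629440367371/10177483 = -61629470899820/10177483 ≈ -6.0555e+6)
sqrt(Y + b) = sqrt(-45675 - 61629470899820/10177483) = sqrt(-62094327435845/10177483) = I*sqrt(631963961874746078135)/10177483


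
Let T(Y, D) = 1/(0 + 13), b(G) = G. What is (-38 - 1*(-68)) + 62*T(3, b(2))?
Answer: 452/13 ≈ 34.769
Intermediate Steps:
T(Y, D) = 1/13
(-38 - 1*(-68)) + 62*T(3, b(2)) = (-38 - 1*(-68)) + 62*(1/13) = (-38 + 68) + 62/13 = 30 + 62/13 = 452/13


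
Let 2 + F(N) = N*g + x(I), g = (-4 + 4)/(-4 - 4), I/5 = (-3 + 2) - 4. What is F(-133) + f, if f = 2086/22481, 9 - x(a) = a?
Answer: 721478/22481 ≈ 32.093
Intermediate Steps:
I = -25 (I = 5*((-3 + 2) - 4) = 5*(-1 - 4) = 5*(-5) = -25)
x(a) = 9 - a
g = 0 (g = 0/(-8) = 0*(-1/8) = 0)
f = 2086/22481 (f = 2086*(1/22481) = 2086/22481 ≈ 0.092789)
F(N) = 32 (F(N) = -2 + (N*0 + (9 - 1*(-25))) = -2 + (0 + (9 + 25)) = -2 + (0 + 34) = -2 + 34 = 32)
F(-133) + f = 32 + 2086/22481 = 721478/22481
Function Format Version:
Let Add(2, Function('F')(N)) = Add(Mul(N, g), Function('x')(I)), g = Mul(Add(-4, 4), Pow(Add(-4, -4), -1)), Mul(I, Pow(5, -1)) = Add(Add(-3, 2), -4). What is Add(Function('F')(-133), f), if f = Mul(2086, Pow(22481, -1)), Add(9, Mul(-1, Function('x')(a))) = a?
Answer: Rational(721478, 22481) ≈ 32.093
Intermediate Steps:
I = -25 (I = Mul(5, Add(Add(-3, 2), -4)) = Mul(5, Add(-1, -4)) = Mul(5, -5) = -25)
Function('x')(a) = Add(9, Mul(-1, a))
g = 0 (g = Mul(0, Pow(-8, -1)) = Mul(0, Rational(-1, 8)) = 0)
f = Rational(2086, 22481) (f = Mul(2086, Rational(1, 22481)) = Rational(2086, 22481) ≈ 0.092789)
Function('F')(N) = 32 (Function('F')(N) = Add(-2, Add(Mul(N, 0), Add(9, Mul(-1, -25)))) = Add(-2, Add(0, Add(9, 25))) = Add(-2, Add(0, 34)) = Add(-2, 34) = 32)
Add(Function('F')(-133), f) = Add(32, Rational(2086, 22481)) = Rational(721478, 22481)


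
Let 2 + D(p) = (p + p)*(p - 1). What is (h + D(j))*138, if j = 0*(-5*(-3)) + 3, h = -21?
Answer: -1518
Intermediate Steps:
j = 3 (j = 0*15 + 3 = 0 + 3 = 3)
D(p) = -2 + 2*p*(-1 + p) (D(p) = -2 + (p + p)*(p - 1) = -2 + (2*p)*(-1 + p) = -2 + 2*p*(-1 + p))
(h + D(j))*138 = (-21 + (-2 - 2*3 + 2*3**2))*138 = (-21 + (-2 - 6 + 2*9))*138 = (-21 + (-2 - 6 + 18))*138 = (-21 + 10)*138 = -11*138 = -1518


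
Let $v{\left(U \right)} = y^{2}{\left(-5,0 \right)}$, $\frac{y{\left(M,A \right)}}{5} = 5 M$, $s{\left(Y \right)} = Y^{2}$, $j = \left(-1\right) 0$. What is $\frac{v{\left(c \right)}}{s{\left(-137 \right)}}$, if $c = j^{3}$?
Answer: $\frac{15625}{18769} \approx 0.83249$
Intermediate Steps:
$j = 0$
$y{\left(M,A \right)} = 25 M$ ($y{\left(M,A \right)} = 5 \cdot 5 M = 25 M$)
$c = 0$ ($c = 0^{3} = 0$)
$v{\left(U \right)} = 15625$ ($v{\left(U \right)} = \left(25 \left(-5\right)\right)^{2} = \left(-125\right)^{2} = 15625$)
$\frac{v{\left(c \right)}}{s{\left(-137 \right)}} = \frac{15625}{\left(-137\right)^{2}} = \frac{15625}{18769}$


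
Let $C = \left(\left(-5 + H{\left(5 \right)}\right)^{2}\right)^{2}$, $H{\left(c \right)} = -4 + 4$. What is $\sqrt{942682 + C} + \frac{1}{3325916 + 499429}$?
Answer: $\frac{1}{3825345} + \sqrt{943307} \approx 971.24$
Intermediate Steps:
$H{\left(c \right)} = 0$
$C = 625$ ($C = \left(\left(-5 + 0\right)^{2}\right)^{2} = \left(\left(-5\right)^{2}\right)^{2} = 25^{2} = 625$)
$\sqrt{942682 + C} + \frac{1}{3325916 + 499429} = \sqrt{942682 + 625} + \frac{1}{3325916 + 499429} = \sqrt{943307} + \frac{1}{3825345} = \frac{1}{3825345} + \sqrt{943307}$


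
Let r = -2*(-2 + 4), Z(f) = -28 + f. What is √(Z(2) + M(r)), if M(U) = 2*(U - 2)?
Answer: I*√38 ≈ 6.1644*I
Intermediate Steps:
r = -4 (r = -2*2 = -4)
M(U) = -4 + 2*U (M(U) = 2*(-2 + U) = -4 + 2*U)
√(Z(2) + M(r)) = √((-28 + 2) + (-4 + 2*(-4))) = √(-26 + (-4 - 8)) = √(-26 - 12) = √(-38) = I*√38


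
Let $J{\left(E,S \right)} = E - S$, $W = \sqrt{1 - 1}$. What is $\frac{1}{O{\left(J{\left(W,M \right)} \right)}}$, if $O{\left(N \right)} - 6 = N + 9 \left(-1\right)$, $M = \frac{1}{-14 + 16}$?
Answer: $- \frac{2}{7} \approx -0.28571$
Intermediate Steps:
$M = \frac{1}{2} \approx 0.5$
$W = 0$ ($W = \sqrt{0} = 0$)
$O{\left(N \right)} = -3 + N$ ($O{\left(N \right)} = 6 + \left(N + 9 \left(-1\right)\right) = 6 + \left(N - 9\right) = 6 + \left(-9 + N\right) = -3 + N$)
$\frac{1}{O{\left(J{\left(W,M \right)} \right)}} = \frac{1}{-3 + \left(0 - \frac{1}{2}\right)} = \frac{1}{-3 - \frac{1}{2}} = \frac{1}{- \frac{7}{2}} = - \frac{2}{7}$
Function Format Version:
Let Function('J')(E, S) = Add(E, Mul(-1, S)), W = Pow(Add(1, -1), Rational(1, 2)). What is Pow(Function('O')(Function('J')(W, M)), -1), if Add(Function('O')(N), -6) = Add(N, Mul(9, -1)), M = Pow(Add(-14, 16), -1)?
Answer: Rational(-2, 7) ≈ -0.28571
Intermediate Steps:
M = Rational(1, 2) (M = Pow(2, -1) = Rational(1, 2) ≈ 0.50000)
W = 0 (W = Pow(0, Rational(1, 2)) = 0)
Function('O')(N) = Add(-3, N) (Function('O')(N) = Add(6, Add(N, Mul(9, -1))) = Add(6, Add(N, -9)) = Add(6, Add(-9, N)) = Add(-3, N))
Pow(Function('O')(Function('J')(W, M)), -1) = Pow(Add(-3, Add(0, Mul(-1, Rational(1, 2)))), -1) = Pow(Add(-3, Add(0, Rational(-1, 2))), -1) = Pow(Add(-3, Rational(-1, 2)), -1) = Pow(Rational(-7, 2), -1) = Rational(-2, 7)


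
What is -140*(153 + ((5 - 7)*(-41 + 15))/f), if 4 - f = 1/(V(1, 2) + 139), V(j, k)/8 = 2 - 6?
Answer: -1417900/61 ≈ -23244.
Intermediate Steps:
V(j, k) = -32 (V(j, k) = 8*(2 - 6) = 8*(-4) = -32)
f = 427/107 (f = 4 - 1/(-32 + 139) = 4 - 1/107 = 427/107 ≈ 3.9907)
-140*(153 + ((5 - 7)*(-41 + 15))/f) = -140*(153 + ((5 - 7)*(-41 + 15))/(427/107)) = -140*(153 - 2*(-26)*(107/427)) = -140*(153 + 52*(107/427)) = -140*(153 + 5564/427) = -140*70895/427 = -1417900/61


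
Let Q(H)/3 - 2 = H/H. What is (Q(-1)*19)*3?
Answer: 513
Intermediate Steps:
Q(H) = 9 (Q(H) = 6 + 3*(H/H) = 6 + 3*1 = 6 + 3 = 9)
(Q(-1)*19)*3 = (9*19)*3 = 171*3 = 513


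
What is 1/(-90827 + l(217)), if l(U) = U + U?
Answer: -1/90393 ≈ -1.1063e-5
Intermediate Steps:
l(U) = 2*U
1/(-90827 + l(217)) = 1/(-90827 + 2*217) = 1/(-90827 + 434) = 1/(-90393) = -1/90393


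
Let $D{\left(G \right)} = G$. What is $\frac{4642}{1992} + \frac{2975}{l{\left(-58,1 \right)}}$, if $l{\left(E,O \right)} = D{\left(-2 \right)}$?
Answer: $- \frac{1479229}{996} \approx -1485.2$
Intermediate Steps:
$l{\left(E,O \right)} = -2$
$\frac{4642}{1992} + \frac{2975}{l{\left(-58,1 \right)}} = \frac{4642}{1992} + \frac{2975}{-2} = 4642 \cdot \frac{1}{1992} + 2975 \left(- \frac{1}{2}\right) = \frac{2321}{996} - \frac{2975}{2} = - \frac{1479229}{996}$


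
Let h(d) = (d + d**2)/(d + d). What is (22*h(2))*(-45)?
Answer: -1485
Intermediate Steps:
h(d) = (d + d**2)/(2*d) (h(d) = (d + d**2)/((2*d)) = (d + d**2)*(1/(2*d)) = (d + d**2)/(2*d))
(22*h(2))*(-45) = (22*(1/2 + (1/2)*2))*(-45) = (22*(1/2 + 1))*(-45) = (22*(3/2))*(-45) = 33*(-45) = -1485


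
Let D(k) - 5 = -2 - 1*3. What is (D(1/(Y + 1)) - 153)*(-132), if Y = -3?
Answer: 20196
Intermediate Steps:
D(k) = 0 (D(k) = 5 + (-2 - 1*3) = 5 + (-2 - 3) = 5 - 5 = 0)
(D(1/(Y + 1)) - 153)*(-132) = (0 - 153)*(-132) = -153*(-132) = 20196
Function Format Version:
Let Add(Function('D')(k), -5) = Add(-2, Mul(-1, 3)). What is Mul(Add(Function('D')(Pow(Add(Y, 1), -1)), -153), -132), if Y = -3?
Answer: 20196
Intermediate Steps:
Function('D')(k) = 0 (Function('D')(k) = Add(5, Add(-2, Mul(-1, 3))) = Add(5, Add(-2, -3)) = Add(5, -5) = 0)
Mul(Add(Function('D')(Pow(Add(Y, 1), -1)), -153), -132) = Mul(Add(0, -153), -132) = Mul(-153, -132) = 20196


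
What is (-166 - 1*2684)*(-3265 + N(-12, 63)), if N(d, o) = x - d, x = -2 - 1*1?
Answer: 9279600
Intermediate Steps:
x = -3 (x = -2 - 1 = -3)
N(d, o) = -3 - d
(-166 - 1*2684)*(-3265 + N(-12, 63)) = (-166 - 1*2684)*(-3265 + (-3 - 1*(-12))) = (-166 - 2684)*(-3265 + (-3 + 12)) = -2850*(-3265 + 9) = -2850*(-3256) = 9279600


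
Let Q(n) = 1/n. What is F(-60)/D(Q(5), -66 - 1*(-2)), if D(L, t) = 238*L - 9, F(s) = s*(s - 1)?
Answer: 18300/193 ≈ 94.819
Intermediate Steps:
F(s) = s*(-1 + s)
D(L, t) = -9 + 238*L
F(-60)/D(Q(5), -66 - 1*(-2)) = (-60*(-1 - 60))/(-9 + 238/5) = (-60*(-61))/(-9 + 238*(⅕)) = 3660/(-9 + 238/5) = 3660/(193/5) = 3660*(5/193) = 18300/193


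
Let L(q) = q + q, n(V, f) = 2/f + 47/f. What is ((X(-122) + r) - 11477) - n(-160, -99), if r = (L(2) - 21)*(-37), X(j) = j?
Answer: -1085981/99 ≈ -10970.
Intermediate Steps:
n(V, f) = 49/f
L(q) = 2*q
r = 629 (r = (2*2 - 21)*(-37) = (4 - 21)*(-37) = -17*(-37) = 629)
((X(-122) + r) - 11477) - n(-160, -99) = ((-122 + 629) - 11477) - 49/(-99) = (507 - 11477) - 49*(-1)/99 = -10970 - 1*(-49/99) = -10970 + 49/99 = -1085981/99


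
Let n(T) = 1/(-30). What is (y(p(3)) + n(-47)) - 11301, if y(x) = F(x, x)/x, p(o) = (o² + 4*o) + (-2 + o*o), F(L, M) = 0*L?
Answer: -339031/30 ≈ -11301.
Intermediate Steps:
F(L, M) = 0
p(o) = -2 + 2*o² + 4*o (p(o) = (o² + 4*o) + (-2 + o²) = -2 + 2*o² + 4*o)
n(T) = -1/30
y(x) = 0 (y(x) = 0/x = 0)
(y(p(3)) + n(-47)) - 11301 = (0 - 1/30) - 11301 = -1/30 - 11301 = -339031/30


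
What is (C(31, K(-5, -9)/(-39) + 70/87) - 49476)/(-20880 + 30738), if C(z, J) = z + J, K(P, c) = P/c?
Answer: -251646305/50172291 ≈ -5.0156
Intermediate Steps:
C(z, J) = J + z
(C(31, K(-5, -9)/(-39) + 70/87) - 49476)/(-20880 + 30738) = (((-5/(-9)/(-39) + 70/87) + 31) - 49476)/(-20880 + 30738) = (((-5*(-⅑)*(-1/39) + 70*(1/87)) + 31) - 49476)/9858 = ((((5/9)*(-1/39) + 70/87) + 31) - 49476)*(1/9858) = (((-5/351 + 70/87) + 31) - 49476)*(1/9858) = ((8045/10179 + 31) - 49476)*(1/9858) = (323594/10179 - 49476)*(1/9858) = -503292610/10179*1/9858 = -251646305/50172291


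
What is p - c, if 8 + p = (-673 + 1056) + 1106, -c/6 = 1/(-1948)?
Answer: 1442491/974 ≈ 1481.0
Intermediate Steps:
c = 3/974 (c = -6/(-1948) = -6*(-1/1948) = 3/974 ≈ 0.0030801)
p = 1481 (p = -8 + ((-673 + 1056) + 1106) = -8 + (383 + 1106) = -8 + 1489 = 1481)
p - c = 1481 - 1*3/974 = 1481 - 3/974 = 1442491/974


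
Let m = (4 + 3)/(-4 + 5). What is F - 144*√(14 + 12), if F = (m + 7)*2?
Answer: 28 - 144*√26 ≈ -706.26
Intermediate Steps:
m = 7 (m = 7/1 = 7*1 = 7)
F = 28 (F = (7 + 7)*2 = 14*2 = 28)
F - 144*√(14 + 12) = 28 - 144*√(14 + 12) = 28 - 144*√26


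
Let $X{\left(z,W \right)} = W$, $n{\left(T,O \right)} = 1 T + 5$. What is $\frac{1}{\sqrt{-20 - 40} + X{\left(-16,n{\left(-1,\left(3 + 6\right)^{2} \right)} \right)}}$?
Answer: $\frac{1}{19} - \frac{i \sqrt{15}}{38} \approx 0.052632 - 0.10192 i$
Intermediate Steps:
$n{\left(T,O \right)} = 5 + T$ ($n{\left(T,O \right)} = T + 5 = 5 + T$)
$\frac{1}{\sqrt{-20 - 40} + X{\left(-16,n{\left(-1,\left(3 + 6\right)^{2} \right)} \right)}} = \frac{1}{\sqrt{-20 - 40} + \left(5 - 1\right)} = \frac{1}{\sqrt{-60} + 4} = \frac{1}{2 i \sqrt{15} + 4} = \frac{1}{4 + 2 i \sqrt{15}}$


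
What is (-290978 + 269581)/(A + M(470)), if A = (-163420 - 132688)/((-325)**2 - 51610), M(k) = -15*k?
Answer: 1155758955/381101858 ≈ 3.0327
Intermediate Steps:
A = -296108/54015 (A = -296108/(105625 - 51610) = -296108/54015 ≈ -5.4820)
(-290978 + 269581)/(A + M(470)) = (-290978 + 269581)/(-296108/54015 - 15*470) = -21397/(-296108/54015 - 7050) = -21397/(-381101858/54015) = -21397*(-54015/381101858) = 1155758955/381101858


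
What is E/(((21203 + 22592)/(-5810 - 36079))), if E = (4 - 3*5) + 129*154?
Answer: -8754801/461 ≈ -18991.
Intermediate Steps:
E = 19855 (E = (4 - 15) + 19866 = -11 + 19866 = 19855)
E/(((21203 + 22592)/(-5810 - 36079))) = 19855/(((21203 + 22592)/(-5810 - 36079))) = 19855/((43795/(-41889))) = 19855/((43795*(-1/41889))) = 19855/(-43795/41889) = 19855*(-41889/43795) = -8754801/461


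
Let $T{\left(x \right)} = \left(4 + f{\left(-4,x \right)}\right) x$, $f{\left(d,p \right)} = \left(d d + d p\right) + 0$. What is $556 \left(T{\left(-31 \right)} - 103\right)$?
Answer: $-2539252$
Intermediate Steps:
$f{\left(d,p \right)} = d^{2} + d p$ ($f{\left(d,p \right)} = \left(d^{2} + d p\right) + 0 = d^{2} + d p$)
$T{\left(x \right)} = x \left(20 - 4 x\right)$ ($T{\left(x \right)} = \left(4 - 4 \left(-4 + x\right)\right) x = \left(4 - \left(-16 + 4 x\right)\right) x = \left(20 - 4 x\right) x = x \left(20 - 4 x\right)$)
$556 \left(T{\left(-31 \right)} - 103\right) = 556 \left(4 \left(-31\right) \left(5 - -31\right) - 103\right) = 556 \left(4 \left(-31\right) \left(5 + 31\right) - 103\right) = 556 \left(4 \left(-31\right) 36 - 103\right) = 556 \left(-4464 - 103\right) = 556 \left(-4567\right) = -2539252$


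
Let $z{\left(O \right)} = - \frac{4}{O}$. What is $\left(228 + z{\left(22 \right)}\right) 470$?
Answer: $\frac{1177820}{11} \approx 1.0707 \cdot 10^{5}$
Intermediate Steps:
$\left(228 + z{\left(22 \right)}\right) 470 = \left(228 - \frac{4}{22}\right) 470 = \left(228 - \frac{2}{11}\right) 470 = \frac{2506}{11} \cdot 470 = \frac{1177820}{11}$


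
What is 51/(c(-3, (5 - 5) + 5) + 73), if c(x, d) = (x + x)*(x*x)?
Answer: 51/19 ≈ 2.6842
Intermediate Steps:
c(x, d) = 2*x³ (c(x, d) = (2*x)*x² = 2*x³)
51/(c(-3, (5 - 5) + 5) + 73) = 51/(2*(-3)³ + 73) = 51/(2*(-27) + 73) = 51/(-54 + 73) = 51/19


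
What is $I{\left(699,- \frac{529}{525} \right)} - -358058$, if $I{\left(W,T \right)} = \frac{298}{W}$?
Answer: $\frac{250282840}{699} \approx 3.5806 \cdot 10^{5}$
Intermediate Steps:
$I{\left(699,- \frac{529}{525} \right)} - -358058 = \frac{298}{699} - -358058 = 298 \cdot \frac{1}{699} + 358058 = \frac{298}{699} + 358058 = \frac{250282840}{699}$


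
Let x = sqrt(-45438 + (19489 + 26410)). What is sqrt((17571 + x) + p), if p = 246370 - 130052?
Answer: sqrt(133889 + sqrt(461)) ≈ 365.94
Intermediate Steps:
p = 116318
x = sqrt(461) (x = sqrt(-45438 + 45899) = sqrt(461) ≈ 21.471)
sqrt((17571 + x) + p) = sqrt((17571 + sqrt(461)) + 116318) = sqrt(133889 + sqrt(461))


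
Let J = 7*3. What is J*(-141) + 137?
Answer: -2824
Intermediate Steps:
J = 21
J*(-141) + 137 = 21*(-141) + 137 = -2961 + 137 = -2824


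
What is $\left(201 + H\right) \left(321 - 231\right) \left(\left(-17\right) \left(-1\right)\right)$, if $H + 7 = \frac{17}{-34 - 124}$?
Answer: $\frac{23435775}{79} \approx 2.9666 \cdot 10^{5}$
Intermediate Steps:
$H = - \frac{1123}{158}$ ($H = -7 + \frac{17}{-34 - 124} = -7 + \frac{17}{-158} = -7 + 17 \left(- \frac{1}{158}\right) = -7 - \frac{17}{158} = - \frac{1123}{158} \approx -7.1076$)
$\left(201 + H\right) \left(321 - 231\right) \left(\left(-17\right) \left(-1\right)\right) = \left(201 - \frac{1123}{158}\right) \left(321 - 231\right) \left(\left(-17\right) \left(-1\right)\right) = \frac{30635}{158} \cdot 90 \cdot 17 = \frac{1378575}{79} \cdot 17 = \frac{23435775}{79}$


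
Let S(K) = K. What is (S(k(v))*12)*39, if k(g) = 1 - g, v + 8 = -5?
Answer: 6552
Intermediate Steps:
v = -13 (v = -8 - 5 = -13)
(S(k(v))*12)*39 = ((1 - 1*(-13))*12)*39 = ((1 + 13)*12)*39 = (14*12)*39 = 168*39 = 6552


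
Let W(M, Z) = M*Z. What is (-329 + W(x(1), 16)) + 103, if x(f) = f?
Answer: -210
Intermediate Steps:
(-329 + W(x(1), 16)) + 103 = (-329 + 1*16) + 103 = (-329 + 16) + 103 = -313 + 103 = -210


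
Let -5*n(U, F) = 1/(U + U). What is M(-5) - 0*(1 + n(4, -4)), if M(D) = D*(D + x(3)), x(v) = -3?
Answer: 40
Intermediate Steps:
n(U, F) = -1/(10*U) (n(U, F) = -1/(5*(U + U)) = -1/(2*U)/5 = -1/(10*U))
M(D) = D*(-3 + D) (M(D) = D*(D - 3) = D*(-3 + D))
M(-5) - 0*(1 + n(4, -4)) = -5*(-3 - 5) - 0*(1 - ⅒/4) = -5*(-8) - 0*(1 - ⅒*¼) = 40 - 0*(1 - 1/40) = 40 - 0*39/40 = 40 - 1*0 = 40 + 0 = 40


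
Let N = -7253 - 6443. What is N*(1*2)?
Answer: -27392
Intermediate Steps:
N = -13696
N*(1*2) = -13696*2 = -27392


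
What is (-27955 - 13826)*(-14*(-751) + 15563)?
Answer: -1089523137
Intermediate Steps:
(-27955 - 13826)*(-14*(-751) + 15563) = -41781*(10514 + 15563) = -41781*26077 = -1089523137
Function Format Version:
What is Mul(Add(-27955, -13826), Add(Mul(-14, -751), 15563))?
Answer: -1089523137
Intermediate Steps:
Mul(Add(-27955, -13826), Add(Mul(-14, -751), 15563)) = Mul(-41781, Add(10514, 15563)) = Mul(-41781, 26077) = -1089523137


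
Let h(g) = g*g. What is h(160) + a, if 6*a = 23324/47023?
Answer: 3611378062/141069 ≈ 25600.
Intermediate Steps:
h(g) = g**2
a = 11662/141069 (a = (23324/47023)/6 = (23324*(1/47023))/6 = (1/6)*(23324/47023) = 11662/141069 ≈ 0.082669)
h(160) + a = 160**2 + 11662/141069 = 25600 + 11662/141069 = 3611378062/141069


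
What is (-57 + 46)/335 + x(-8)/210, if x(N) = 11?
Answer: 55/2814 ≈ 0.019545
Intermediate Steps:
(-57 + 46)/335 + x(-8)/210 = (-57 + 46)/335 + 11/210 = -11*1/335 + 11*(1/210) = -11/335 + 11/210 = 55/2814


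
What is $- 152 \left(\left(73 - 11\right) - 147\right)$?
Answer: $12920$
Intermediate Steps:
$- 152 \left(\left(73 - 11\right) - 147\right) = - 152 \left(62 - 147\right) = \left(-152\right) \left(-85\right) = 12920$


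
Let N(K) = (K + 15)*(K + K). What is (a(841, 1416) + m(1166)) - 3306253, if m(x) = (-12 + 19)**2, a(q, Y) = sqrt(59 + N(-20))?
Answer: -3306204 + sqrt(259) ≈ -3.3062e+6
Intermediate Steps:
N(K) = 2*K*(15 + K) (N(K) = (15 + K)*(2*K) = 2*K*(15 + K))
a(q, Y) = sqrt(259) (a(q, Y) = sqrt(59 + 2*(-20)*(15 - 20)) = sqrt(59 + 2*(-20)*(-5)) = sqrt(59 + 200) = sqrt(259))
m(x) = 49 (m(x) = 7**2 = 49)
(a(841, 1416) + m(1166)) - 3306253 = (sqrt(259) + 49) - 3306253 = (49 + sqrt(259)) - 3306253 = -3306204 + sqrt(259)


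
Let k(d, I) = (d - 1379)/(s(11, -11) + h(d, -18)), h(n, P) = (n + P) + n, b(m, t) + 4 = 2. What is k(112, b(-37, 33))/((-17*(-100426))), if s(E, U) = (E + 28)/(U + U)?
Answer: -13937/3835319153 ≈ -3.6339e-6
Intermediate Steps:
s(E, U) = (28 + E)/(2*U) (s(E, U) = (28 + E)/((2*U)) = (28 + E)*(1/(2*U)) = (28 + E)/(2*U))
b(m, t) = -2 (b(m, t) = -4 + 2 = -2)
h(n, P) = P + 2*n (h(n, P) = (P + n) + n = P + 2*n)
k(d, I) = (-1379 + d)/(-435/22 + 2*d) (k(d, I) = (d - 1379)/((½)*(28 + 11)/(-11) + (-18 + 2*d)) = (-1379 + d)/((½)*(-1/11)*39 + (-18 + 2*d)) = (-1379 + d)/(-39/22 + (-18 + 2*d)) = (-1379 + d)/(-435/22 + 2*d))
k(112, b(-37, 33))/((-17*(-100426))) = (22*(-1379 + 112)/(-435 + 44*112))/((-17*(-100426))) = (22*(-1267)/(-435 + 4928))/1707242 = (22*(-1267)/4493)*(1/1707242) = (22*(1/4493)*(-1267))*(1/1707242) = -27874/4493*1/1707242 = -13937/3835319153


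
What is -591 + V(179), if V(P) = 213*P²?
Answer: 6824142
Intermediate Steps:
-591 + V(179) = -591 + 213*179² = -591 + 213*32041 = -591 + 6824733 = 6824142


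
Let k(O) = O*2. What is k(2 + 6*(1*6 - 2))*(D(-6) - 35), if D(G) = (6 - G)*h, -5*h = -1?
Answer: -8476/5 ≈ -1695.2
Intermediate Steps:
h = ⅕ (h = -⅕*(-1) = ⅕ ≈ 0.20000)
D(G) = 6/5 - G/5 (D(G) = (6 - G)*(⅕) = 6/5 - G/5)
k(O) = 2*O
k(2 + 6*(1*6 - 2))*(D(-6) - 35) = (2*(2 + 6*(1*6 - 2)))*((6/5 - ⅕*(-6)) - 35) = (2*(2 + 6*(6 - 2)))*((6/5 + 6/5) - 35) = (2*(2 + 6*4))*(12/5 - 35) = (2*(2 + 24))*(-163/5) = (2*26)*(-163/5) = 52*(-163/5) = -8476/5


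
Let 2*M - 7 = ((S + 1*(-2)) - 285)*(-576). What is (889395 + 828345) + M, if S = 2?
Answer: 3599647/2 ≈ 1.7998e+6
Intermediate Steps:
M = 164167/2 (M = 7/2 + (((2 + 1*(-2)) - 285)*(-576))/2 = 7/2 + (((2 - 2) - 285)*(-576))/2 = 7/2 + ((0 - 285)*(-576))/2 = 7/2 + (-285*(-576))/2 = 7/2 + (½)*164160 = 7/2 + 82080 = 164167/2 ≈ 82084.)
(889395 + 828345) + M = (889395 + 828345) + 164167/2 = 1717740 + 164167/2 = 3599647/2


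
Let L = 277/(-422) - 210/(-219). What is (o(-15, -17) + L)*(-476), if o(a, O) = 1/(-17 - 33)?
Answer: -51782136/385075 ≈ -134.47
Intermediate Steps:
L = 9319/30806 (L = 277*(-1/422) - 210*(-1/219) = -277/422 + 70/73 = 9319/30806 ≈ 0.30251)
o(a, O) = -1/50 (o(a, O) = 1/(-50) = -1/50)
(o(-15, -17) + L)*(-476) = (-1/50 + 9319/30806)*(-476) = (108786/385075)*(-476) = -51782136/385075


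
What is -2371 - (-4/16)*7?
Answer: -9477/4 ≈ -2369.3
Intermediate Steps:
-2371 - (-4/16)*7 = -2371 - (-4*1/16)*7 = -2371 - (-1)*7/4 = -2371 - 1*(-7/4) = -2371 + 7/4 = -9477/4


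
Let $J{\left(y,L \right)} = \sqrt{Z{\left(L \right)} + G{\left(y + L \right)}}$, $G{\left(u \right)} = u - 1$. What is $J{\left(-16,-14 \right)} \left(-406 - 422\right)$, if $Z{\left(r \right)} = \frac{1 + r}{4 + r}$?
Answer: $- \frac{1242 i \sqrt{330}}{5} \approx - 4512.4 i$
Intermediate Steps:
$G{\left(u \right)} = -1 + u$
$Z{\left(r \right)} = \frac{1 + r}{4 + r}$
$J{\left(y,L \right)} = \sqrt{-1 + L + y + \frac{1 + L}{4 + L}}$ ($J{\left(y,L \right)} = \sqrt{\frac{1 + L}{4 + L} - \left(1 - L - y\right)} = \sqrt{\frac{1 + L}{4 + L} + \left(-1 + L + y\right)} = \sqrt{-1 + L + y + \frac{1 + L}{4 + L}}$)
$J{\left(-16,-14 \right)} \left(-406 - 422\right) = \sqrt{\frac{1 - 14 + \left(4 - 14\right) \left(-1 - 14 - 16\right)}{4 - 14}} \left(-406 - 422\right) = \sqrt{\frac{1 - 14 - -310}{-10}} \left(-828\right) = \sqrt{- \frac{1 - 14 + 310}{10}} \left(-828\right) = \sqrt{\left(- \frac{1}{10}\right) 297} \left(-828\right) = \sqrt{- \frac{297}{10}} \left(-828\right) = \frac{3 i \sqrt{330}}{10} \left(-828\right) = - \frac{1242 i \sqrt{330}}{5}$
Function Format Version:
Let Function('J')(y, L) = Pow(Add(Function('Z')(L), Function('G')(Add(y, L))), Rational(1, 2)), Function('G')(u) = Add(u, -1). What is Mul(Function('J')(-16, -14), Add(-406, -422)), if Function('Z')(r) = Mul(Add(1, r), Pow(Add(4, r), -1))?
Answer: Mul(Rational(-1242, 5), I, Pow(330, Rational(1, 2))) ≈ Mul(-4512.4, I)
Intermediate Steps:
Function('G')(u) = Add(-1, u)
Function('Z')(r) = Mul(Pow(Add(4, r), -1), Add(1, r))
Function('J')(y, L) = Pow(Add(-1, L, y, Mul(Pow(Add(4, L), -1), Add(1, L))), Rational(1, 2)) (Function('J')(y, L) = Pow(Add(Mul(Pow(Add(4, L), -1), Add(1, L)), Add(-1, Add(y, L))), Rational(1, 2)) = Pow(Add(Mul(Pow(Add(4, L), -1), Add(1, L)), Add(-1, Add(L, y))), Rational(1, 2)) = Pow(Add(Mul(Pow(Add(4, L), -1), Add(1, L)), Add(-1, L, y)), Rational(1, 2)) = Pow(Add(-1, L, y, Mul(Pow(Add(4, L), -1), Add(1, L))), Rational(1, 2)))
Mul(Function('J')(-16, -14), Add(-406, -422)) = Mul(Pow(Mul(Pow(Add(4, -14), -1), Add(1, -14, Mul(Add(4, -14), Add(-1, -14, -16)))), Rational(1, 2)), Add(-406, -422)) = Mul(Pow(Mul(Pow(-10, -1), Add(1, -14, Mul(-10, -31))), Rational(1, 2)), -828) = Mul(Pow(Mul(Rational(-1, 10), Add(1, -14, 310)), Rational(1, 2)), -828) = Mul(Pow(Mul(Rational(-1, 10), 297), Rational(1, 2)), -828) = Mul(Pow(Rational(-297, 10), Rational(1, 2)), -828) = Mul(Mul(Rational(3, 10), I, Pow(330, Rational(1, 2))), -828) = Mul(Rational(-1242, 5), I, Pow(330, Rational(1, 2)))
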